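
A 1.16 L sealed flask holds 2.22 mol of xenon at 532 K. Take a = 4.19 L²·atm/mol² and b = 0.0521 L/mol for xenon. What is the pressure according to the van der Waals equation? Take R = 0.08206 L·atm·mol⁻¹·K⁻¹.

P = nRT/(V − nb) − a n²/V²
nRT/(V − nb) = (2.22)(0.08206)(532)/(1.16 − 2.22×0.0521) = 96.916/1.0443 = 92.805 atm
a n²/V² = (4.19)(2.22)²/(1.16)² = 15.346 atm
P = 92.805 − 15.346 = 77.46 atm

P ≈ 77.46 atm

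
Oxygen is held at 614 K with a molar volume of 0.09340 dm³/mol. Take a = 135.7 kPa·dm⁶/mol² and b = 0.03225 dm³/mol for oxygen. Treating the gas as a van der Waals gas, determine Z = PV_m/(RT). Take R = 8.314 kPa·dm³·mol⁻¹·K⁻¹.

P = RT/(V_m − b) − a/V_m² = (8.314)(614)/(0.09340 − 0.03225) − 135.7/(0.09340)²
  = 5104.8/0.061150 − 15556 = 83480 − 15556 = 67924 kPa
Z = PV_m/(RT) = (67924)(0.09340)/((8.314)(614)) = 6344.1/5104.8 = 1.243

Z ≈ 1.243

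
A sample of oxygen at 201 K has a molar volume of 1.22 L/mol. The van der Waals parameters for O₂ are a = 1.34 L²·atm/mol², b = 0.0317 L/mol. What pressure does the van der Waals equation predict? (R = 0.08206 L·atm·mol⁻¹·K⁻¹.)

P ≈ 12.98 atm

P = RT/(V_m − b) − a/V_m²
RT/(V_m − b) = (0.08206)(201)/(1.22 − 0.0317) = 16.494/1.1883 = 13.880 atm
a/V_m² = 1.34/(1.22)² = 0.90030 atm
P = 13.880 − 0.90030 = 12.98 atm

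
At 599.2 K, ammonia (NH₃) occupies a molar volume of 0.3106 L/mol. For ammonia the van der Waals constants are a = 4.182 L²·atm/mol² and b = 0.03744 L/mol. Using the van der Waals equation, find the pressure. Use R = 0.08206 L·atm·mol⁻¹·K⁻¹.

P ≈ 136.7 atm

P = RT/(V_m − b) − a/V_m²
RT/(V_m − b) = (0.08206)(599.2)/(0.3106 − 0.03744) = 49.170/0.27316 = 180.00 atm
a/V_m² = 4.182/(0.3106)² = 43.349 atm
P = 180.00 − 43.349 = 136.7 atm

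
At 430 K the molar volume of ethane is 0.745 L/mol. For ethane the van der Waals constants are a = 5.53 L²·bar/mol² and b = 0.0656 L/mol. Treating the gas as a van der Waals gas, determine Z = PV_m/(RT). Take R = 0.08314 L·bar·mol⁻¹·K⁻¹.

Z ≈ 0.8889

P = RT/(V_m − b) − a/V_m² = (0.08314)(430)/(0.745 − 0.0656) − 5.53/(0.745)²
  = 35.750/0.67940 − 9.9635 = 52.620 − 9.9635 = 42.657 bar
Z = PV_m/(RT) = (42.657)(0.745)/((0.08314)(430)) = 31.779/35.750 = 0.8889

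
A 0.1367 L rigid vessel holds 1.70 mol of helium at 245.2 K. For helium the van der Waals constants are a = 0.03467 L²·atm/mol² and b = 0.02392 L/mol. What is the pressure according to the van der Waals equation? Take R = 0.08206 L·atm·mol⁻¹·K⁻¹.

P ≈ 350.8 atm

P = nRT/(V − nb) − a n²/V²
nRT/(V − nb) = (1.70)(0.08206)(245.2)/(0.1367 − 1.70×0.02392) = 34.206/0.096036 = 356.18 atm
a n²/V² = (0.03467)(1.70)²/(0.1367)² = 5.3618 atm
P = 356.18 − 5.3618 = 350.8 atm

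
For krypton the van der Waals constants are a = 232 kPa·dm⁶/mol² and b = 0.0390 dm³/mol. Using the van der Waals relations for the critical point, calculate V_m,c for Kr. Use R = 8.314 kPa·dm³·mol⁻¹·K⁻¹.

For a van der Waals gas, V_m,c = 3b.
V_m,c = 3×0.0390 = 0.1170 dm³/mol

V_m,c ≈ 0.1170 dm³/mol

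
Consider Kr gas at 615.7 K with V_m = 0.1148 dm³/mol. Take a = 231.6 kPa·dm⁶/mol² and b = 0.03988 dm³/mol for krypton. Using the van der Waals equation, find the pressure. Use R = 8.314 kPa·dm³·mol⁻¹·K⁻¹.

P = RT/(V_m − b) − a/V_m²
RT/(V_m − b) = (8.314)(615.7)/(0.1148 − 0.03988) = 5118.9/0.074920 = 68325 kPa
a/V_m² = 231.6/(0.1148)² = 17573 kPa
P = 68325 − 17573 = 50752 kPa

P ≈ 50752 kPa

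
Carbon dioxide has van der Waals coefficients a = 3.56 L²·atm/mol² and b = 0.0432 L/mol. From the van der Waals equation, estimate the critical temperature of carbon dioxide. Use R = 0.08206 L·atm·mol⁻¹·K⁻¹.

For a van der Waals gas, T_c = 8a/(27Rb).
T_c = 8×3.56/(27×0.08206×0.0432) = 28.480/0.095715 = 297.6 K

T_c ≈ 297.6 K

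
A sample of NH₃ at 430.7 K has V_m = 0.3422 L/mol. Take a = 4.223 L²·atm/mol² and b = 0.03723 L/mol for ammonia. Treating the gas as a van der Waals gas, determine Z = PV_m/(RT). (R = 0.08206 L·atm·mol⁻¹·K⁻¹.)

P = RT/(V_m − b) − a/V_m² = (0.08206)(430.7)/(0.3422 − 0.03723) − 4.223/(0.3422)²
  = 35.343/0.30497 − 36.063 = 115.89 − 36.063 = 79.83 atm
Z = PV_m/(RT) = (79.83)(0.3422)/((0.08206)(430.7)) = 27.318/35.343 = 0.7729

Z ≈ 0.7729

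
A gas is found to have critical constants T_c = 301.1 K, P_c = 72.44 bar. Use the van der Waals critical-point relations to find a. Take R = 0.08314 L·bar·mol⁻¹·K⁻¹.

From T_c = 8a/(27Rb) and P_c = a/(27b²): a = 27 R² T_c²/(64 P_c).
a = 27×(0.08314)²×(301.1)²/(64×72.44) = 16920/4636.2 = 3.650 L²·bar/mol²

a ≈ 3.650 L²·bar/mol²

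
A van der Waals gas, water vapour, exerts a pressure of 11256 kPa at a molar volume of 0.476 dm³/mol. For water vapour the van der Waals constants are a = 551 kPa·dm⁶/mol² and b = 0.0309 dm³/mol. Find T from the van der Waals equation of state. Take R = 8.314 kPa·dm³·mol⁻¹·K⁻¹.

T ≈ 732.8 K

T = (P + a/V_m²)(V_m − b)/R
P + a/V_m² = 11256 + 551/(0.476)² = 13688 kPa
V_m − b = 0.476 − 0.0309 = 0.44510 dm³/mol
T = (13688)(0.44510)/8.314 = 732.8 K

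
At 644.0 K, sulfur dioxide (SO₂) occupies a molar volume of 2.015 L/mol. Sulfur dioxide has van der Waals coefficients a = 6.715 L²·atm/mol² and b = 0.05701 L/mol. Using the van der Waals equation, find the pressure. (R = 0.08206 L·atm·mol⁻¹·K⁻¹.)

P = RT/(V_m − b) − a/V_m²
RT/(V_m − b) = (0.08206)(644.0)/(2.015 − 0.05701) = 52.847/1.9580 = 26.990 atm
a/V_m² = 6.715/(2.015)² = 1.6538 atm
P = 26.990 − 1.6538 = 25.34 atm

P ≈ 25.34 atm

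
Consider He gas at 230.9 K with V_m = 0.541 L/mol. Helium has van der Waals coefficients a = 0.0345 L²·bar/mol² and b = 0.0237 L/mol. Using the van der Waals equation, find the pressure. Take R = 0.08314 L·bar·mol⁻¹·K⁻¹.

P ≈ 36.99 bar

P = RT/(V_m − b) − a/V_m²
RT/(V_m − b) = (0.08314)(230.9)/(0.541 − 0.0237) = 19.197/0.51730 = 37.110 bar
a/V_m² = 0.0345/(0.541)² = 0.11788 bar
P = 37.110 − 0.11788 = 36.99 bar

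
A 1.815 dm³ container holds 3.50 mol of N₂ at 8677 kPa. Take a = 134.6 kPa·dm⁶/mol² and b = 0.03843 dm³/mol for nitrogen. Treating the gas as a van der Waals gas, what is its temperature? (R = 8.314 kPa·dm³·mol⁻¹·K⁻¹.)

T ≈ 530.0 K

T = (P + a n²/V²)(V − nb)/(nR)
P + a n²/V² = 8677 + (134.6)(3.50)²/(1.815)² = 9177.5 kPa
V − nb = 1.815 − (3.50)(0.03843) = 1.6805 dm³
T = (9177.5)(1.6805)/((3.50)(8.314)) = 530.0 K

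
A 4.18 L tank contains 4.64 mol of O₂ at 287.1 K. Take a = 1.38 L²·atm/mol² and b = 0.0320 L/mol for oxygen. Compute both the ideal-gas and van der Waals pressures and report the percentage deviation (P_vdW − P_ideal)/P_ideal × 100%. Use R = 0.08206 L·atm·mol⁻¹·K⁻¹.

-2.82 %

Ideal: P_ideal = nRT/V = (4.64)(0.08206)(287.1)/4.18 = 26.1521 atm
vdW: P = nRT/(V − nb) − a n²/V² = 109.316/4.03152 − 29.7108/17.4724 = 27.1153 − 1.70044 = 25.4149 atm
% deviation = (25.4149 − 26.1521)/26.1521 × 100% = -2.82%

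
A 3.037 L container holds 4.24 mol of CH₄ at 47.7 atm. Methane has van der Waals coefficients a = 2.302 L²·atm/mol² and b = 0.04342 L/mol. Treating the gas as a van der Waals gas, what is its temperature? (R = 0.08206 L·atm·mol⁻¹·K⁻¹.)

T = (P + a n²/V²)(V − nb)/(nR)
P + a n²/V² = 47.7 + (2.302)(4.24)²/(3.037)² = 52.187 atm
V − nb = 3.037 − (4.24)(0.04342) = 2.8529 L
T = (52.187)(2.8529)/((4.24)(0.08206)) = 427.9 K

T ≈ 427.9 K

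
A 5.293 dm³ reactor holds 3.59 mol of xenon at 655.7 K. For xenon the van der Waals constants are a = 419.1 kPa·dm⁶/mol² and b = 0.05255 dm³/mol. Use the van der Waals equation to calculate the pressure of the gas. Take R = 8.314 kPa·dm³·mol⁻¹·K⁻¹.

P ≈ 3641 kPa

P = nRT/(V − nb) − a n²/V²
nRT/(V − nb) = (3.59)(8.314)(655.7)/(5.293 − 3.59×0.05255) = 19571/5.1043 = 3834.2 kPa
a n²/V² = (419.1)(3.59)²/(5.293)² = 192.80 kPa
P = 3834.2 − 192.80 = 3641 kPa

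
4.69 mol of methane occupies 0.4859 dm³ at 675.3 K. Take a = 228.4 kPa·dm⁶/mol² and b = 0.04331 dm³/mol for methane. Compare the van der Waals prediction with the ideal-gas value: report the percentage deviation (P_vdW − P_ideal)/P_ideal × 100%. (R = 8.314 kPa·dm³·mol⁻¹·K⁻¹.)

32.57 %

Ideal: P_ideal = nRT/V = (4.69)(8.314)(675.3)/0.4859 = 54191.7 kPa
vdW: P = nRT/(V − nb) − a n²/V² = 26331.7/0.282776 − 5023.91/0.236099 = 93118.6 − 21278.8 = 71839.8 kPa
% deviation = (71839.8 − 54191.7)/54191.7 × 100% = 32.57%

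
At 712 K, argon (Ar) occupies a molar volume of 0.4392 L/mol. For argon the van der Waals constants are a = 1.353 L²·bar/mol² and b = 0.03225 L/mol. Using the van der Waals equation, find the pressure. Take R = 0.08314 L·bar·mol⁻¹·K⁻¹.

P ≈ 138.4 bar

P = RT/(V_m − b) − a/V_m²
RT/(V_m − b) = (0.08314)(712)/(0.4392 − 0.03225) = 59.196/0.40695 = 145.46 bar
a/V_m² = 1.353/(0.4392)² = 7.0141 bar
P = 145.46 − 7.0141 = 138.4 bar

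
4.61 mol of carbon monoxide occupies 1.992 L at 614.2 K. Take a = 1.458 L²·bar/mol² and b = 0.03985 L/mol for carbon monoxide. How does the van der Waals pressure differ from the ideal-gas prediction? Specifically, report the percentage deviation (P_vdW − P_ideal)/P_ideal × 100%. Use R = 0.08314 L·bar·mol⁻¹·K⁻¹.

Ideal: P_ideal = nRT/V = (4.61)(0.08314)(614.2)/1.992 = 118.177 bar
vdW: P = nRT/(V − nb) − a n²/V² = 235.408/1.80829 − 30.9856/3.96806 = 130.183 − 7.80875 = 122.374 bar
% deviation = (122.374 − 118.177)/118.177 × 100% = 3.55%

3.55 %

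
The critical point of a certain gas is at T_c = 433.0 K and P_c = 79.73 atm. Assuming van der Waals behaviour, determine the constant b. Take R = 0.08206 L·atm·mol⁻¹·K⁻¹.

b ≈ 0.05571 L/mol

From T_c = 8a/(27Rb) and P_c = a/(27b²): b = R T_c/(8 P_c).
b = (0.08206)(433.0)/(8×79.73) = 35.532/637.84 = 0.05571 L/mol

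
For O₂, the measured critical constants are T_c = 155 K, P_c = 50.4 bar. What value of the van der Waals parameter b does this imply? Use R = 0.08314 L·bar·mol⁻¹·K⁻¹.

From T_c = 8a/(27Rb) and P_c = a/(27b²): b = R T_c/(8 P_c).
b = (0.08314)(155)/(8×50.4) = 12.887/403.20 = 0.03196 L/mol

b ≈ 0.03196 L/mol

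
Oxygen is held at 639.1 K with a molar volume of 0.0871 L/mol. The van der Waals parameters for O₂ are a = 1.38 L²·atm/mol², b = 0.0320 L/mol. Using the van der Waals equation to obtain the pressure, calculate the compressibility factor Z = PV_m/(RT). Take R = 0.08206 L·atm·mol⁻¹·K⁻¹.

Z ≈ 1.279

P = RT/(V_m − b) − a/V_m² = (0.08206)(639.1)/(0.0871 − 0.0320) − 1.38/(0.0871)²
  = 52.445/0.055100 − 181.90 = 951.81 − 181.90 = 769.91 atm
Z = PV_m/(RT) = (769.91)(0.0871)/((0.08206)(639.1)) = 67.059/52.445 = 1.279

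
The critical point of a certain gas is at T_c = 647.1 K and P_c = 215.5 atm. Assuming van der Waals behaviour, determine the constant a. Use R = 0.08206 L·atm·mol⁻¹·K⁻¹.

a ≈ 5.520 L²·atm/mol²

From T_c = 8a/(27Rb) and P_c = a/(27b²): a = 27 R² T_c²/(64 P_c).
a = 27×(0.08206)²×(647.1)²/(64×215.5) = 76132/13792 = 5.520 L²·atm/mol²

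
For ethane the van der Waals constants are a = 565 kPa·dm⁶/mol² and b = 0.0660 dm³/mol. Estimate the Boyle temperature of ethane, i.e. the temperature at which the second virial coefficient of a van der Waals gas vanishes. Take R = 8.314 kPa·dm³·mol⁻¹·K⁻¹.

T_B ≈ 1030 K

For a van der Waals gas the second virial coefficient B₂ = b − a/(RT) vanishes at T_B = a/(Rb).
T_B = 565/(8.314×0.0660) = 565/0.54872 = 1030 K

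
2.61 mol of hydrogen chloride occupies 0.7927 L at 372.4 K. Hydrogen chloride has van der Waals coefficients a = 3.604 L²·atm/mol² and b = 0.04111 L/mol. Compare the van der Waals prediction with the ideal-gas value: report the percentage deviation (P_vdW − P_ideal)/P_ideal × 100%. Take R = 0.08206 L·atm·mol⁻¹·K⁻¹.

Ideal: P_ideal = nRT/V = (2.61)(0.08206)(372.4)/0.7927 = 100.617 atm
vdW: P = nRT/(V − nb) − a n²/V² = 79.7594/0.685403 − 24.5508/0.628373 = 116.369 − 39.0704 = 77.299 atm
% deviation = (77.299 − 100.617)/100.617 × 100% = -23.18%

-23.18 %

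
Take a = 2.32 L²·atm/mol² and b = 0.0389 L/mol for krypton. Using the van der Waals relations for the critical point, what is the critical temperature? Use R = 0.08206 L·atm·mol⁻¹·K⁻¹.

For a van der Waals gas, T_c = 8a/(27Rb).
T_c = 8×2.32/(27×0.08206×0.0389) = 18.560/0.086188 = 215.3 K

T_c ≈ 215.3 K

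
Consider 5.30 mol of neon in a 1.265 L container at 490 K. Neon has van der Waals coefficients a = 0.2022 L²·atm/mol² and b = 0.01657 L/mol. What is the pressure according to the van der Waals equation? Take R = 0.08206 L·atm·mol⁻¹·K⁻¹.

P = nRT/(V − nb) − a n²/V²
nRT/(V − nb) = (5.30)(0.08206)(490)/(1.265 − 5.30×0.01657) = 213.11/1.1772 = 181.03 atm
a n²/V² = (0.2022)(5.30)²/(1.265)² = 3.5494 atm
P = 181.03 − 3.5494 = 177.5 atm

P ≈ 177.5 atm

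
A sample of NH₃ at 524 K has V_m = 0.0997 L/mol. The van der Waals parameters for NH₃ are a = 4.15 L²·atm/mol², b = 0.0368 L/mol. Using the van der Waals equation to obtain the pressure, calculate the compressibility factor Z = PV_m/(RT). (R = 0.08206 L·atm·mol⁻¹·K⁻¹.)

P = RT/(V_m − b) − a/V_m² = (0.08206)(524)/(0.0997 − 0.0368) − 4.15/(0.0997)²
  = 42.999/0.062900 − 417.50 = 683.61 − 417.50 = 266.11 atm
Z = PV_m/(RT) = (266.11)(0.0997)/((0.08206)(524)) = 26.531/42.999 = 0.6170

Z ≈ 0.6170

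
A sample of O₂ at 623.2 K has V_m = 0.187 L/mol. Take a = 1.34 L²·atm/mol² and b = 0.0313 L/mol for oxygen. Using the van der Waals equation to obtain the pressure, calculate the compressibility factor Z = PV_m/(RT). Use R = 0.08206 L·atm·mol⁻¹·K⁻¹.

Z ≈ 1.061

P = RT/(V_m − b) − a/V_m² = (0.08206)(623.2)/(0.187 − 0.0313) − 1.34/(0.187)²
  = 51.140/0.15570 − 38.320 = 328.45 − 38.320 = 290.13 atm
Z = PV_m/(RT) = (290.13)(0.187)/((0.08206)(623.2)) = 54.254/51.140 = 1.061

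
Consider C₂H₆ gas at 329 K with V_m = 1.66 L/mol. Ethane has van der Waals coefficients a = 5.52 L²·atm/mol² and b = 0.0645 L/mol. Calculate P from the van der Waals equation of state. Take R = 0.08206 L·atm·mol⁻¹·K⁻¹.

P = RT/(V_m − b) − a/V_m²
RT/(V_m − b) = (0.08206)(329)/(1.66 − 0.0645) = 26.998/1.5955 = 16.921 atm
a/V_m² = 5.52/(1.66)² = 2.0032 atm
P = 16.921 − 2.0032 = 14.92 atm

P ≈ 14.92 atm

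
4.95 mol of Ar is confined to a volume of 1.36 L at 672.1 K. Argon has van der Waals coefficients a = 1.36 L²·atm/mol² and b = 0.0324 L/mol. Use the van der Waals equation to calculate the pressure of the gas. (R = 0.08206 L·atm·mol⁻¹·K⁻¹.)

P = nRT/(V − nb) − a n²/V²
nRT/(V − nb) = (4.95)(0.08206)(672.1)/(1.36 − 4.95×0.0324) = 273.01/1.1996 = 227.58 atm
a n²/V² = (1.36)(4.95)²/(1.36)² = 18.017 atm
P = 227.58 − 18.017 = 209.6 atm

P ≈ 209.6 atm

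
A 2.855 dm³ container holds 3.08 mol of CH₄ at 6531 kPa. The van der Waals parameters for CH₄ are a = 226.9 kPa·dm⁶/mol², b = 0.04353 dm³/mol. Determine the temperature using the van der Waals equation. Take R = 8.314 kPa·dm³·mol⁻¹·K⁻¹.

T = (P + a n²/V²)(V − nb)/(nR)
P + a n²/V² = 6531 + (226.9)(3.08)²/(2.855)² = 6795.1 kPa
V − nb = 2.855 − (3.08)(0.04353) = 2.7209 dm³
T = (6795.1)(2.7209)/((3.08)(8.314)) = 722.0 K

T ≈ 722.0 K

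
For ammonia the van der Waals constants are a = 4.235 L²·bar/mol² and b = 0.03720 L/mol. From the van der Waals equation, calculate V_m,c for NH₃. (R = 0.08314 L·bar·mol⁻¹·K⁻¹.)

For a van der Waals gas, V_m,c = 3b.
V_m,c = 3×0.03720 = 0.1116 L/mol

V_m,c ≈ 0.1116 L/mol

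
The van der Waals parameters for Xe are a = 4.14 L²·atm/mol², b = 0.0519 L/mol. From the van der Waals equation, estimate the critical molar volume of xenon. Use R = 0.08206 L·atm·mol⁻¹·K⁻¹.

For a van der Waals gas, V_m,c = 3b.
V_m,c = 3×0.0519 = 0.1557 L/mol

V_m,c ≈ 0.1557 L/mol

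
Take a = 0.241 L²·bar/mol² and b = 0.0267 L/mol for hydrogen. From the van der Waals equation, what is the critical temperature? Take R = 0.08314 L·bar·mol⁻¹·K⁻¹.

T_c ≈ 32.17 K

For a van der Waals gas, T_c = 8a/(27Rb).
T_c = 8×0.241/(27×0.08314×0.0267) = 1.9280/0.059936 = 32.17 K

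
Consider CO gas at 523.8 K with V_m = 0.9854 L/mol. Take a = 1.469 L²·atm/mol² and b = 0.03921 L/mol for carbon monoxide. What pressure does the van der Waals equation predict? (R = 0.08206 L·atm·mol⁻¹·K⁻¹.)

P ≈ 43.91 atm

P = RT/(V_m − b) − a/V_m²
RT/(V_m − b) = (0.08206)(523.8)/(0.9854 − 0.03921) = 42.983/0.94619 = 45.427 atm
a/V_m² = 1.469/(0.9854)² = 1.5129 atm
P = 45.427 − 1.5129 = 43.91 atm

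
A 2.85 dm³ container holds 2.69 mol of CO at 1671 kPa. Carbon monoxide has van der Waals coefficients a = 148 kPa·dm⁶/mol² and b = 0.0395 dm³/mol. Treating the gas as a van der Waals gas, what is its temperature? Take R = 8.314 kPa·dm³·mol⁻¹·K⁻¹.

T = (P + a n²/V²)(V − nb)/(nR)
P + a n²/V² = 1671 + (148)(2.69)²/(2.85)² = 1802.8 kPa
V − nb = 2.85 − (2.69)(0.0395) = 2.7437 dm³
T = (1802.8)(2.7437)/((2.69)(8.314)) = 221.2 K

T ≈ 221.2 K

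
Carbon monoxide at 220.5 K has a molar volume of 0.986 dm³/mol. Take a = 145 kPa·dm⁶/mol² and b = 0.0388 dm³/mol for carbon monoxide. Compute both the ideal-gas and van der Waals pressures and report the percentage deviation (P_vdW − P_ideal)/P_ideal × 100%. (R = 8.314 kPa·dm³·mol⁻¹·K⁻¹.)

-3.93 %

Ideal: P_ideal = RT/V_m = (8.314)(220.5)/0.986 = 1859.27 kPa
vdW: P = RT/(V_m − b) − a/V_m² = 1833.24/0.947200 − 145/0.972196 = 1935.43 − 149.147 = 1786.28 kPa
% deviation = (1786.28 − 1859.27)/1859.27 × 100% = -3.93%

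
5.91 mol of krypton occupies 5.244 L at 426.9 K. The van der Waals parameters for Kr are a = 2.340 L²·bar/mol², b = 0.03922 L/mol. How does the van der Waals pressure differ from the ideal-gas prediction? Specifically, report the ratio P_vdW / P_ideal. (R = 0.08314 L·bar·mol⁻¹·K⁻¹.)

Ideal: P_ideal = nRT/V = (5.91)(0.08314)(426.9)/5.244 = 40.0001 bar
vdW: P = nRT/(V − nb) − a n²/V² = 209.760/5.01221 − 81.7318/27.4995 = 41.8498 − 2.97212 = 38.8777 bar
Ratio = 38.8777/40.0001 = 0.9719

P_vdW / P_ideal ≈ 0.9719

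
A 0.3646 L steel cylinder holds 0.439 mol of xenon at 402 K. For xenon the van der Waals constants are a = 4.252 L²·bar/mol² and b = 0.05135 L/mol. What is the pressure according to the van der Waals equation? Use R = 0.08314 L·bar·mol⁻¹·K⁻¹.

P = nRT/(V − nb) − a n²/V²
nRT/(V − nb) = (0.439)(0.08314)(402)/(0.3646 − 0.439×0.05135) = 14.672/0.34206 = 42.893 bar
a n²/V² = (4.252)(0.439)²/(0.3646)² = 6.1644 bar
P = 42.893 − 6.1644 = 36.73 bar

P ≈ 36.73 bar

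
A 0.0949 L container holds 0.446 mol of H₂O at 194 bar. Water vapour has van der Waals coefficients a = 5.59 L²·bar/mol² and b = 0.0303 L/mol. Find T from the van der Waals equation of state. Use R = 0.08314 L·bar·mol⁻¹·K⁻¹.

T = (P + a n²/V²)(V − nb)/(nR)
P + a n²/V² = 194 + (5.59)(0.446)²/(0.0949)² = 317.47 bar
V − nb = 0.0949 − (0.446)(0.0303) = 0.081386 L
T = (317.47)(0.081386)/((0.446)(0.08314)) = 696.8 K

T ≈ 696.8 K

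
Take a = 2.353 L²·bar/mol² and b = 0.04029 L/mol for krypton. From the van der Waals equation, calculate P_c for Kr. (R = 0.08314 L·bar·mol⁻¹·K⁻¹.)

For a van der Waals gas, P_c = a/(27b²).
P_c = 2.353/(27×(0.04029)²) = 2.353/0.043829 = 53.69 bar

P_c ≈ 53.69 bar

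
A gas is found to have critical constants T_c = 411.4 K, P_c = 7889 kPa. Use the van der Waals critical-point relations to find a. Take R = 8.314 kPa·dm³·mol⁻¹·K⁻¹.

a ≈ 625.6 kPa·dm⁶/mol²

From T_c = 8a/(27Rb) and P_c = a/(27b²): a = 27 R² T_c²/(64 P_c).
a = 27×(8.314)²×(411.4)²/(64×7889) = 315872908/504896 = 625.6 kPa·dm⁶/mol²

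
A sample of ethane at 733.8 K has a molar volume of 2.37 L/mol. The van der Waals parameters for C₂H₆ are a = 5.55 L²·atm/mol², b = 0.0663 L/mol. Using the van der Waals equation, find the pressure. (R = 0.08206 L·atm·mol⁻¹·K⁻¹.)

P = RT/(V_m − b) − a/V_m²
RT/(V_m − b) = (0.08206)(733.8)/(2.37 − 0.0663) = 60.216/2.3037 = 26.139 atm
a/V_m² = 5.55/(2.37)² = 0.98809 atm
P = 26.139 − 0.98809 = 25.15 atm

P ≈ 25.15 atm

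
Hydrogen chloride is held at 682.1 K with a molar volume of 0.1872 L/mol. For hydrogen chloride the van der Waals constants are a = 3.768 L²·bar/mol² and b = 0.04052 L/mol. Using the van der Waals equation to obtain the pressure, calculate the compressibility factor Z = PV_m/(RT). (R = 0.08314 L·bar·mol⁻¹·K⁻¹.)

P = RT/(V_m − b) − a/V_m² = (0.08314)(682.1)/(0.1872 − 0.04052) − 3.768/(0.1872)²
  = 56.710/0.14668 − 107.52 = 386.62 − 107.52 = 279.10 bar
Z = PV_m/(RT) = (279.10)(0.1872)/((0.08314)(682.1)) = 52.248/56.710 = 0.9213

Z ≈ 0.9213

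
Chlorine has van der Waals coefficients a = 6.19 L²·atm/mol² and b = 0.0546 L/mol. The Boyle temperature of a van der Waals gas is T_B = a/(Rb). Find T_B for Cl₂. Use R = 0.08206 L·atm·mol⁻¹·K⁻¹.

For a van der Waals gas the second virial coefficient B₂ = b − a/(RT) vanishes at T_B = a/(Rb).
T_B = 6.19/(0.08206×0.0546) = 6.19/0.0044805 = 1382 K

T_B ≈ 1382 K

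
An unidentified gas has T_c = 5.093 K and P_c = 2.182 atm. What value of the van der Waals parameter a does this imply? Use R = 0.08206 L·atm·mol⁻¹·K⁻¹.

From T_c = 8a/(27Rb) and P_c = a/(27b²): a = 27 R² T_c²/(64 P_c).
a = 27×(0.08206)²×(5.093)²/(64×2.182) = 4.7160/139.65 = 0.03377 L²·atm/mol²

a ≈ 0.03377 L²·atm/mol²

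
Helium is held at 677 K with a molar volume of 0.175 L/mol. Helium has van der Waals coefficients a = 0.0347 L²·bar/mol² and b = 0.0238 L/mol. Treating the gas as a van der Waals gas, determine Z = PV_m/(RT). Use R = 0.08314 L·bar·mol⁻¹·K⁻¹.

Z ≈ 1.154

P = RT/(V_m − b) − a/V_m² = (0.08314)(677)/(0.175 − 0.0238) − 0.0347/(0.175)²
  = 56.286/0.15120 − 1.1331 = 372.26 − 1.1331 = 371.13 bar
Z = PV_m/(RT) = (371.13)(0.175)/((0.08314)(677)) = 64.948/56.286 = 1.154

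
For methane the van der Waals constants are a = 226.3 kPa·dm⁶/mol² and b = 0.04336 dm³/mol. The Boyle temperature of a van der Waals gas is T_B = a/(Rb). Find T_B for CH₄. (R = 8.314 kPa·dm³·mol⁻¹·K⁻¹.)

For a van der Waals gas the second virial coefficient B₂ = b − a/(RT) vanishes at T_B = a/(Rb).
T_B = 226.3/(8.314×0.04336) = 226.3/0.36050 = 627.7 K

T_B ≈ 627.7 K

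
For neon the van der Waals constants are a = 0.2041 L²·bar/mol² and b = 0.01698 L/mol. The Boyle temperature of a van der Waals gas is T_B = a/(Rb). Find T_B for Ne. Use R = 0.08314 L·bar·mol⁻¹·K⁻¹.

For a van der Waals gas the second virial coefficient B₂ = b − a/(RT) vanishes at T_B = a/(Rb).
T_B = 0.2041/(0.08314×0.01698) = 0.2041/0.0014117 = 144.6 K

T_B ≈ 144.6 K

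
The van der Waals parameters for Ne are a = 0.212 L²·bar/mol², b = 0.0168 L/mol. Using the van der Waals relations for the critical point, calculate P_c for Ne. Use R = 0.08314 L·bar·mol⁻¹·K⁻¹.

P_c ≈ 27.82 bar

For a van der Waals gas, P_c = a/(27b²).
P_c = 0.212/(27×(0.0168)²) = 0.212/0.0076205 = 27.82 bar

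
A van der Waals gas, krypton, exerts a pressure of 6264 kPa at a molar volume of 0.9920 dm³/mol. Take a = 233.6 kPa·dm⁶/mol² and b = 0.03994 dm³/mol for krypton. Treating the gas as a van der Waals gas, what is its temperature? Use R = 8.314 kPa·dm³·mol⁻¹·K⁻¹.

T = (P + a/V_m²)(V_m − b)/R
P + a/V_m² = 6264 + 233.6/(0.9920)² = 6501.4 kPa
V_m − b = 0.9920 − 0.03994 = 0.95206 dm³/mol
T = (6501.4)(0.95206)/8.314 = 744.5 K

T ≈ 744.5 K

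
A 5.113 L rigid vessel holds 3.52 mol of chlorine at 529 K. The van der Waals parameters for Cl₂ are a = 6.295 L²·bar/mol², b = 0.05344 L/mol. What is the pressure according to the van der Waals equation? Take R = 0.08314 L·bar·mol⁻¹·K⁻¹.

P ≈ 28.45 bar

P = nRT/(V − nb) − a n²/V²
nRT/(V − nb) = (3.52)(0.08314)(529)/(5.113 − 3.52×0.05344) = 154.81/4.9249 = 31.434 bar
a n²/V² = (6.295)(3.52)²/(5.113)² = 2.9835 bar
P = 31.434 − 2.9835 = 28.45 bar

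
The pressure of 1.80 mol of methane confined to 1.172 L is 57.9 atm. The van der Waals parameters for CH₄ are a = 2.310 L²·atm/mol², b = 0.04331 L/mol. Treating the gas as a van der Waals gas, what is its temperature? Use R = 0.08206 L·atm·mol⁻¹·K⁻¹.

T = (P + a n²/V²)(V − nb)/(nR)
P + a n²/V² = 57.9 + (2.310)(1.80)²/(1.172)² = 63.349 atm
V − nb = 1.172 − (1.80)(0.04331) = 1.0940 L
T = (63.349)(1.0940)/((1.80)(0.08206)) = 469.2 K

T ≈ 469.2 K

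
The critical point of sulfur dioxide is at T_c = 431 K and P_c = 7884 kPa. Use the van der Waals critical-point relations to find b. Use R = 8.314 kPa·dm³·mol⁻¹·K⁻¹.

b ≈ 0.05681 dm³/mol

From T_c = 8a/(27Rb) and P_c = a/(27b²): b = R T_c/(8 P_c).
b = (8.314)(431)/(8×7884) = 3583.3/63072 = 0.05681 dm³/mol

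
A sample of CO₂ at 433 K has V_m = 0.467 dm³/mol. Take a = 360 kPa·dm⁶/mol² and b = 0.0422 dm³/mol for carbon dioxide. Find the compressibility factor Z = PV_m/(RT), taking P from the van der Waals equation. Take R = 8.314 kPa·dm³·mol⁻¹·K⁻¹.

Z ≈ 0.8852

P = RT/(V_m − b) − a/V_m² = (8.314)(433)/(0.467 − 0.0422) − 360/(0.467)²
  = 3600.0/0.42480 − 1650.7 = 8474.6 − 1650.7 = 6823.9 kPa
Z = PV_m/(RT) = (6823.9)(0.467)/((8.314)(433)) = 3186.8/3600.0 = 0.8852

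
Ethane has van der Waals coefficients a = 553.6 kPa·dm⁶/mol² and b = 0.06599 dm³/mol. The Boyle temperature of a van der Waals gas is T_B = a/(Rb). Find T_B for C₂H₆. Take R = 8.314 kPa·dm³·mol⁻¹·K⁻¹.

T_B ≈ 1009 K

For a van der Waals gas the second virial coefficient B₂ = b − a/(RT) vanishes at T_B = a/(Rb).
T_B = 553.6/(8.314×0.06599) = 553.6/0.54864 = 1009 K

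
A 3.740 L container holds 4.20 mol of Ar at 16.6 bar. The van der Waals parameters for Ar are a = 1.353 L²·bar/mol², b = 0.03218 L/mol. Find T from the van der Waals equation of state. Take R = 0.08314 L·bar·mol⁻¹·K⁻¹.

T ≈ 189.0 K

T = (P + a n²/V²)(V − nb)/(nR)
P + a n²/V² = 16.6 + (1.353)(4.20)²/(3.740)² = 18.306 bar
V − nb = 3.740 − (4.20)(0.03218) = 3.6048 L
T = (18.306)(3.6048)/((4.20)(0.08314)) = 189.0 K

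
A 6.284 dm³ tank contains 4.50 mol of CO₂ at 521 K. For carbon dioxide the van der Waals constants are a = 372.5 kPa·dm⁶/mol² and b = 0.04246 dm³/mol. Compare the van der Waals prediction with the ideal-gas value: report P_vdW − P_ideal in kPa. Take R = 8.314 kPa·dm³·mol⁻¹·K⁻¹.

Ideal: P_ideal = nRT/V = (4.50)(8.314)(521)/6.284 = 3101.87 kPa
vdW: P = nRT/(V − nb) − a n²/V² = 19492.2/6.09293 − 7543.13/39.4887 = 3199.15 − 191.020 = 3008.13 kPa
ΔP = 3008.13 − 3101.87 = -93.7 kPa

ΔP ≈ -93.7 kPa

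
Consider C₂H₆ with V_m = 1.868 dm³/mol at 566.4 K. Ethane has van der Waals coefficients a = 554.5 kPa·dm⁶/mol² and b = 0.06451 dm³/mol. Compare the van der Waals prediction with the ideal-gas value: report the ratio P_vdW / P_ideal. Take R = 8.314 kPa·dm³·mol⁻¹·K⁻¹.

P_vdW / P_ideal ≈ 0.9727

Ideal: P_ideal = RT/V_m = (8.314)(566.4)/1.868 = 2520.90 kPa
vdW: P = RT/(V_m − b) − a/V_m² = 4709.05/1.80349 − 554.5/3.48942 = 2611.08 − 158.909 = 2452.17 kPa
Ratio = 2452.17/2520.90 = 0.9727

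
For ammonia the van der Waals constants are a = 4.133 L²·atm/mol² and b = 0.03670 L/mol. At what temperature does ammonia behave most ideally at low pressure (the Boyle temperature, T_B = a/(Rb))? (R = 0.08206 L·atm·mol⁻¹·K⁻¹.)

For a van der Waals gas the second virial coefficient B₂ = b − a/(RT) vanishes at T_B = a/(Rb).
T_B = 4.133/(0.08206×0.03670) = 4.133/0.0030116 = 1372 K

T_B ≈ 1372 K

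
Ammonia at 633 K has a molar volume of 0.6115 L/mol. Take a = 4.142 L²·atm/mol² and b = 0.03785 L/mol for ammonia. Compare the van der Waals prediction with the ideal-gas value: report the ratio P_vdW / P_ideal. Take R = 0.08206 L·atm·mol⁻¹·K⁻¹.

P_vdW / P_ideal ≈ 0.9356

Ideal: P_ideal = RT/V_m = (0.08206)(633)/0.6115 = 84.9452 atm
vdW: P = RT/(V_m − b) − a/V_m² = 51.9440/0.573650 − 4.142/0.373932 = 90.5500 − 11.0769 = 79.4731 atm
Ratio = 79.4731/84.9452 = 0.9356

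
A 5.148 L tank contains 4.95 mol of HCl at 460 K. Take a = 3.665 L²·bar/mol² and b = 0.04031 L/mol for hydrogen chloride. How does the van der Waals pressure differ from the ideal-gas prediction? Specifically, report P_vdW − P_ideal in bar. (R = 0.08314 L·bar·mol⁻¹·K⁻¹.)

Ideal: P_ideal = nRT/V = (4.95)(0.08314)(460)/5.148 = 36.7735 bar
vdW: P = nRT/(V − nb) − a n²/V² = 189.310/4.94847 − 89.8017/26.5019 = 38.2563 − 3.38850 = 34.8678 bar
ΔP = 34.8678 − 36.7735 = -1.906 bar

ΔP ≈ -1.906 bar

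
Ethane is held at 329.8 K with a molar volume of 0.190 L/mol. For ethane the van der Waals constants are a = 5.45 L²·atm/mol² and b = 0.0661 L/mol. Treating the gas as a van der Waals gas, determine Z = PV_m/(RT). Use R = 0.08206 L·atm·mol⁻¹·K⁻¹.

Z ≈ 0.4736

P = RT/(V_m − b) − a/V_m² = (0.08206)(329.8)/(0.190 − 0.0661) − 5.45/(0.190)²
  = 27.063/0.12390 − 150.97 = 218.43 − 150.97 = 67.46 atm
Z = PV_m/(RT) = (67.46)(0.190)/((0.08206)(329.8)) = 12.817/27.063 = 0.4736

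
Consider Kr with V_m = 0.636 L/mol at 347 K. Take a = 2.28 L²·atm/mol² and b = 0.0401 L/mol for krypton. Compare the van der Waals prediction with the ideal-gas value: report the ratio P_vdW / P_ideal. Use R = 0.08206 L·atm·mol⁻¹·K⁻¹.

P_vdW / P_ideal ≈ 0.9414

Ideal: P_ideal = RT/V_m = (0.08206)(347)/0.636 = 44.7717 atm
vdW: P = RT/(V_m − b) − a/V_m² = 28.4748/0.595900 − 2.28/0.404496 = 47.7845 − 5.63664 = 42.1479 atm
Ratio = 42.1479/44.7717 = 0.9414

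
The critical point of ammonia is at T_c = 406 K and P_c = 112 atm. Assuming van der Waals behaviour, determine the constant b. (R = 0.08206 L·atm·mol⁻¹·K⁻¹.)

From T_c = 8a/(27Rb) and P_c = a/(27b²): b = R T_c/(8 P_c).
b = (0.08206)(406)/(8×112) = 33.316/896.00 = 0.03718 L/mol

b ≈ 0.03718 L/mol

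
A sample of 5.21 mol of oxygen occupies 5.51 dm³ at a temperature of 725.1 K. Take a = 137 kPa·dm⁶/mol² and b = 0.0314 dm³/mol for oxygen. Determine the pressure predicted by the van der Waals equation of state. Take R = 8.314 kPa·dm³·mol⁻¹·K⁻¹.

P ≈ 5752 kPa

P = nRT/(V − nb) − a n²/V²
nRT/(V − nb) = (5.21)(8.314)(725.1)/(5.51 − 5.21×0.0314) = 31408/5.3464 = 5874.6 kPa
a n²/V² = (137)(5.21)²/(5.51)² = 122.49 kPa
P = 5874.6 − 122.49 = 5752 kPa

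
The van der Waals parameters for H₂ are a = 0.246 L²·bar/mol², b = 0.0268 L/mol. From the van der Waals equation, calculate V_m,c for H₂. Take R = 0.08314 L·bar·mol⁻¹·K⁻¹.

V_m,c ≈ 0.08040 L/mol

For a van der Waals gas, V_m,c = 3b.
V_m,c = 3×0.0268 = 0.08040 L/mol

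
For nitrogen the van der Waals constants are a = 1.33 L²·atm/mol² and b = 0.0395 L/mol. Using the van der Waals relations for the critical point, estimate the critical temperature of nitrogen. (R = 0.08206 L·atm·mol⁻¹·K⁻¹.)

T_c ≈ 121.6 K

For a van der Waals gas, T_c = 8a/(27Rb).
T_c = 8×1.33/(27×0.08206×0.0395) = 10.640/0.087517 = 121.6 K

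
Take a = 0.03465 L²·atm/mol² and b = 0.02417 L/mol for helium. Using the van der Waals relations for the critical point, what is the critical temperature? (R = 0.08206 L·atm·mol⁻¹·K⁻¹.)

T_c ≈ 5.176 K

For a van der Waals gas, T_c = 8a/(27Rb).
T_c = 8×0.03465/(27×0.08206×0.02417) = 0.27720/0.053552 = 5.176 K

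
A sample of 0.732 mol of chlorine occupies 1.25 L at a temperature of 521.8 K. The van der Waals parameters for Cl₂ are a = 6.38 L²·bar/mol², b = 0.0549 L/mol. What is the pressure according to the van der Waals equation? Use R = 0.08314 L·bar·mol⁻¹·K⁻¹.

P ≈ 24.06 bar

P = nRT/(V − nb) − a n²/V²
nRT/(V − nb) = (0.732)(0.08314)(521.8)/(1.25 − 0.732×0.0549) = 31.756/1.2098 = 26.249 bar
a n²/V² = (6.38)(0.732)²/(1.25)² = 2.1879 bar
P = 26.249 − 2.1879 = 24.06 bar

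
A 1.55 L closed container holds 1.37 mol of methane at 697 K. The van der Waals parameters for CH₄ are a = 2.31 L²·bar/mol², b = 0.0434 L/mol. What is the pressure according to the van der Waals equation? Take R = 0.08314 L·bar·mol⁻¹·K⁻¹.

P ≈ 51.46 bar

P = nRT/(V − nb) − a n²/V²
nRT/(V − nb) = (1.37)(0.08314)(697)/(1.55 − 1.37×0.0434) = 79.390/1.4905 = 53.264 bar
a n²/V² = (2.31)(1.37)²/(1.55)² = 1.8046 bar
P = 53.264 − 1.8046 = 51.46 bar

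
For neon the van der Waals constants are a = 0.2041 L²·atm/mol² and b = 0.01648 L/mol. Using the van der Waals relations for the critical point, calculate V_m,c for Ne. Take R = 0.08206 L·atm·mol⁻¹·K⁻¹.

For a van der Waals gas, V_m,c = 3b.
V_m,c = 3×0.01648 = 0.04944 L/mol

V_m,c ≈ 0.04944 L/mol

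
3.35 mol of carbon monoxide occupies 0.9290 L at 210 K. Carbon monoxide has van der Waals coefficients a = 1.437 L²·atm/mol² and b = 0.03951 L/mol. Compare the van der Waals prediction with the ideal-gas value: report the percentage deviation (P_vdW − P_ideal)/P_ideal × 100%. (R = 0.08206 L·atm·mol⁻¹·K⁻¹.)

Ideal: P_ideal = nRT/V = (3.35)(0.08206)(210)/0.9290 = 62.1412 atm
vdW: P = nRT/(V − nb) − a n²/V² = 57.7292/0.796642 − 16.1267/0.863041 = 72.4657 − 18.6859 = 53.7798 atm
% deviation = (53.7798 − 62.1412)/62.1412 × 100% = -13.46%

-13.46 %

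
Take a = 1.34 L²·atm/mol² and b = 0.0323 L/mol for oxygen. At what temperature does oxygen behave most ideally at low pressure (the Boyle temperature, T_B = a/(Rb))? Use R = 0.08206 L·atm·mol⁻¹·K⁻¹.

T_B ≈ 505.6 K

For a van der Waals gas the second virial coefficient B₂ = b − a/(RT) vanishes at T_B = a/(Rb).
T_B = 1.34/(0.08206×0.0323) = 1.34/0.0026505 = 505.6 K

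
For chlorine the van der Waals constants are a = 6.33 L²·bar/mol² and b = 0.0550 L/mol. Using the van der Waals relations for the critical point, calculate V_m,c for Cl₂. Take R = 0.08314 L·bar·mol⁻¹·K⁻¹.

For a van der Waals gas, V_m,c = 3b.
V_m,c = 3×0.0550 = 0.1650 L/mol

V_m,c ≈ 0.1650 L/mol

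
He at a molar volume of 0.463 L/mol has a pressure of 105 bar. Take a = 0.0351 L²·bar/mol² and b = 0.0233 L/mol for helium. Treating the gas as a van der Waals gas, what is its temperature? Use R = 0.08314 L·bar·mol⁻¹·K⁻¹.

T ≈ 556.2 K

T = (P + a/V_m²)(V_m − b)/R
P + a/V_m² = 105 + 0.0351/(0.463)² = 105.16 bar
V_m − b = 0.463 − 0.0233 = 0.43970 L/mol
T = (105.16)(0.43970)/0.08314 = 556.2 K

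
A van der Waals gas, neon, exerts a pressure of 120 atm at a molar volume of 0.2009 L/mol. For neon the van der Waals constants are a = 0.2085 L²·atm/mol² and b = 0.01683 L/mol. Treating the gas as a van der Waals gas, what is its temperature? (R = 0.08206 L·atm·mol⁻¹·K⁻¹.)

T ≈ 280.8 K

T = (P + a/V_m²)(V_m − b)/R
P + a/V_m² = 120 + 0.2085/(0.2009)² = 125.17 atm
V_m − b = 0.2009 − 0.01683 = 0.18407 L/mol
T = (125.17)(0.18407)/0.08206 = 280.8 K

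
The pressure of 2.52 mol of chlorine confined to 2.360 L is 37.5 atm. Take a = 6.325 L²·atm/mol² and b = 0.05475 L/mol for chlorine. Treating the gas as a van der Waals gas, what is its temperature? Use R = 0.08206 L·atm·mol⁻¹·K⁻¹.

T ≈ 480.4 K

T = (P + a n²/V²)(V − nb)/(nR)
P + a n²/V² = 37.5 + (6.325)(2.52)²/(2.360)² = 44.712 atm
V − nb = 2.360 − (2.52)(0.05475) = 2.2220 L
T = (44.712)(2.2220)/((2.52)(0.08206)) = 480.4 K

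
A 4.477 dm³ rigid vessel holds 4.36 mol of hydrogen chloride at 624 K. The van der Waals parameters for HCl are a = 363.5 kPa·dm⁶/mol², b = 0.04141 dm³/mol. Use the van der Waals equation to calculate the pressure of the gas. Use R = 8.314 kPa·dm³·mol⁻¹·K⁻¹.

P ≈ 4920 kPa

P = nRT/(V − nb) − a n²/V²
nRT/(V − nb) = (4.36)(8.314)(624)/(4.477 − 4.36×0.04141) = 22619/4.2965 = 5264.5 kPa
a n²/V² = (363.5)(4.36)²/(4.477)² = 344.75 kPa
P = 5264.5 − 344.75 = 4920 kPa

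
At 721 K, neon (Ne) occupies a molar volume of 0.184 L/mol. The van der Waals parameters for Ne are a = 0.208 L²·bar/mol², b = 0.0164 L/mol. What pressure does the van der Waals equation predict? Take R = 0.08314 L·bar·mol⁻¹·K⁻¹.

P = RT/(V_m − b) − a/V_m²
RT/(V_m − b) = (0.08314)(721)/(0.184 − 0.0164) = 59.944/0.16760 = 357.66 bar
a/V_m² = 0.208/(0.184)² = 6.1437 bar
P = 357.66 − 6.1437 = 351.5 bar

P ≈ 351.5 bar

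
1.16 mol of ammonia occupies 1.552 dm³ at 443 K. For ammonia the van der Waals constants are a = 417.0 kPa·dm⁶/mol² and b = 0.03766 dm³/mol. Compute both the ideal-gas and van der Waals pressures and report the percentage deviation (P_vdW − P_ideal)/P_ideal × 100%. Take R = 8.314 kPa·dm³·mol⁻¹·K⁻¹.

Ideal: P_ideal = nRT/V = (1.16)(8.314)(443)/1.552 = 2752.83 kPa
vdW: P = nRT/(V − nb) − a n²/V² = 4272.40/1.50831 − 561.115/2.40870 = 2832.57 − 232.953 = 2599.62 kPa
% deviation = (2599.62 − 2752.83)/2752.83 × 100% = -5.57%

-5.57 %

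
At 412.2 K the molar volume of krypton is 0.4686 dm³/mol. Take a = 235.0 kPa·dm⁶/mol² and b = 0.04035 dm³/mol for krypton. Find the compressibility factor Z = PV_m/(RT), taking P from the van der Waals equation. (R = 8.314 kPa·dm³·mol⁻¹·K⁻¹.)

P = RT/(V_m − b) − a/V_m² = (8.314)(412.2)/(0.4686 − 0.04035) − 235.0/(0.4686)²
  = 3427.0/0.42825 − 1070.2 = 8002.3 − 1070.2 = 6932.1 kPa
Z = PV_m/(RT) = (6932.1)(0.4686)/((8.314)(412.2)) = 3248.4/3427.0 = 0.9479

Z ≈ 0.9479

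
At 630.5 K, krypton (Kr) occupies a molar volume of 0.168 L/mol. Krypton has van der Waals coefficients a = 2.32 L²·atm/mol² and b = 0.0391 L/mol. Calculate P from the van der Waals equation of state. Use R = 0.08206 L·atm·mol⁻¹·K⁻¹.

P ≈ 319.2 atm

P = RT/(V_m − b) − a/V_m²
RT/(V_m − b) = (0.08206)(630.5)/(0.168 − 0.0391) = 51.739/0.12890 = 401.39 atm
a/V_m² = 2.32/(0.168)² = 82.200 atm
P = 401.39 − 82.200 = 319.2 atm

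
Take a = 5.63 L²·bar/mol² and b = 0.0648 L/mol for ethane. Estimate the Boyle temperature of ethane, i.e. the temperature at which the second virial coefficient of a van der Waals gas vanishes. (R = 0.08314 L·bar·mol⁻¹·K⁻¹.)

T_B ≈ 1045 K

For a van der Waals gas the second virial coefficient B₂ = b − a/(RT) vanishes at T_B = a/(Rb).
T_B = 5.63/(0.08314×0.0648) = 5.63/0.0053875 = 1045 K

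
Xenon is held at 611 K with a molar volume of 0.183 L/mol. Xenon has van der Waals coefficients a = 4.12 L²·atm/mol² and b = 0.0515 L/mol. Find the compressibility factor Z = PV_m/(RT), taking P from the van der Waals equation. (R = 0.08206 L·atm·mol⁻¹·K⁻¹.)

P = RT/(V_m − b) − a/V_m² = (0.08206)(611)/(0.183 − 0.0515) − 4.12/(0.183)²
  = 50.139/0.13150 − 123.03 = 381.29 − 123.03 = 258.26 atm
Z = PV_m/(RT) = (258.26)(0.183)/((0.08206)(611)) = 47.262/50.139 = 0.9426

Z ≈ 0.9426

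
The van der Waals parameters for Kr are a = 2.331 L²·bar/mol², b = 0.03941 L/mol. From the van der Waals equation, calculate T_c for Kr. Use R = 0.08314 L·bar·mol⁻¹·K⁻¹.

For a van der Waals gas, T_c = 8a/(27Rb).
T_c = 8×2.331/(27×0.08314×0.03941) = 18.648/0.088467 = 210.8 K

T_c ≈ 210.8 K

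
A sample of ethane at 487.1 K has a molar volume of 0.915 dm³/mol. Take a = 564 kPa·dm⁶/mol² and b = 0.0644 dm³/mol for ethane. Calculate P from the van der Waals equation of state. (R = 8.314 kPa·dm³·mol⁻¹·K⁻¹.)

P = RT/(V_m − b) − a/V_m²
RT/(V_m − b) = (8.314)(487.1)/(0.915 − 0.0644) = 4049.7/0.85060 = 4761.0 kPa
a/V_m² = 564/(0.915)² = 673.65 kPa
P = 4761.0 − 673.65 = 4087 kPa

P ≈ 4087 kPa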